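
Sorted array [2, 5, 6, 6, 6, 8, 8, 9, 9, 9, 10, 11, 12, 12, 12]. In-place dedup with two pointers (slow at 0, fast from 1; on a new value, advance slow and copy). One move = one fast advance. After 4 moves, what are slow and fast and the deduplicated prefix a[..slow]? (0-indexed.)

slow=2, fast=5, prefix=[2, 5, 6]

(s=0,f=1) a[fast]=5≠a[slow]=2 write a[1]=5 → slow++,fast++
(s=1,f=2) a[fast]=6≠a[slow]=5 write a[2]=6 → slow++,fast++
(s=2,f=3) a[fast]=6=a[slow] dup → fast++
(s=2,f=4) a[fast]=6=a[slow] dup → fast++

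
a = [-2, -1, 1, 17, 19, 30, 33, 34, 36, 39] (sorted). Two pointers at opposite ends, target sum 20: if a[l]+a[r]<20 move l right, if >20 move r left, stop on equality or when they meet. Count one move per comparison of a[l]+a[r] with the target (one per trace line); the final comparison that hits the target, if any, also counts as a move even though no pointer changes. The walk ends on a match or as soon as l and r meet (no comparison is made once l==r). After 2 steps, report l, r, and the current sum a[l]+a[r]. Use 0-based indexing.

l=0, r=7, sum=32

[0,9] -2+39=37 >20 → r--
[0,8] -2+36=34 >20 → r--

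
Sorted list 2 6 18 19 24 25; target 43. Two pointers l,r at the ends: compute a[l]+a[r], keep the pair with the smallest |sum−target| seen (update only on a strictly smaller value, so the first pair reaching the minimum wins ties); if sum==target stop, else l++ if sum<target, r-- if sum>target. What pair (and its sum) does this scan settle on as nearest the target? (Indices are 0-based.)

[0,5] 2+25=27 d=16 * → l++
[1,5] 6+25=31 d=12 * → l++
[2,5] 18+25=43 d=0 * → stop

pair (18, 25) with sum 43 (|Δ|=0)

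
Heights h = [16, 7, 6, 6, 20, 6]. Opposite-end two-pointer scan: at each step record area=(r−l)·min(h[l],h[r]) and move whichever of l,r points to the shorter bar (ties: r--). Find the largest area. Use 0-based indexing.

[0,5] min(16,6)*5=30 best=30 * → r--
[0,4] min(16,20)*4=64 best=64 * → l++
[1,4] min(7,20)*3=21 best=64 → l++
[2,4] min(6,20)*2=12 best=64 → l++
[3,4] min(6,20)*1=6 best=64 → l++

max area = 64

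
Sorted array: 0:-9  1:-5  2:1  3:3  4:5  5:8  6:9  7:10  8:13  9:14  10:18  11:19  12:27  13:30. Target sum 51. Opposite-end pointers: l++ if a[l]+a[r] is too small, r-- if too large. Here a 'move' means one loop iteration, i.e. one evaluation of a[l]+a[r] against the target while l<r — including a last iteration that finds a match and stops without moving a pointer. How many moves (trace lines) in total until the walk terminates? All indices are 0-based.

[0,13] -9+30=21 <51 → l++
[1,13] -5+30=25 <51 → l++
[2,13] 1+30=31 <51 → l++
[3,13] 3+30=33 <51 → l++
[4,13] 5+30=35 <51 → l++
[5,13] 8+30=38 <51 → l++
[6,13] 9+30=39 <51 → l++
[7,13] 10+30=40 <51 → l++
[8,13] 13+30=43 <51 → l++
[9,13] 14+30=44 <51 → l++
[10,13] 18+30=48 <51 → l++
[11,13] 19+30=49 <51 → l++
[12,13] 27+30=57 >51 → r--

13 moves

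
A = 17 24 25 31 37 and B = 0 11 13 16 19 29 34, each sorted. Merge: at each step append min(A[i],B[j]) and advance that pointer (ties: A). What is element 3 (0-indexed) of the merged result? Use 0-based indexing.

merged[3] = 16

i=0 j=0: A[i]=17>B[j]=0 take 0, j++
i=0 j=1: A[i]=17>B[j]=11 take 11, j++
i=0 j=2: A[i]=17>B[j]=13 take 13, j++
i=0 j=3: A[i]=17>B[j]=16 take 16, j++
i=0 j=4: A[i]=17<=B[j]=19 take 17, i++
i=1 j=4: A[i]=24>B[j]=19 take 19, j++
i=1 j=5: A[i]=24<=B[j]=29 take 24, i++
i=2 j=5: A[i]=25<=B[j]=29 take 25, i++
i=3 j=5: A[i]=31>B[j]=29 take 29, j++
i=3 j=6: A[i]=31<=B[j]=34 take 31, i++
i=4 j=6: A[i]=37>B[j]=34 take 34, j++
i=4 j=7: B done, take A[i]=37, i++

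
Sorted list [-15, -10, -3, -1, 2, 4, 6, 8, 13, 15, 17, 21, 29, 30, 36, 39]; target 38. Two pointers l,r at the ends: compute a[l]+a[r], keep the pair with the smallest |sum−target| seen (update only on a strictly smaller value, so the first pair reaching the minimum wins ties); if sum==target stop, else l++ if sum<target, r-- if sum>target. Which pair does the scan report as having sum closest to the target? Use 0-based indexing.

l=0 r=15: -15+39=24 d=14 *, l++
l=1 r=15: -10+39=29 d=9 *, l++
l=2 r=15: -3+39=36 d=2 *, l++
l=3 r=15: -1+39=38 d=0 *, stop

pair (-1, 39) with sum 38 (|Δ|=0)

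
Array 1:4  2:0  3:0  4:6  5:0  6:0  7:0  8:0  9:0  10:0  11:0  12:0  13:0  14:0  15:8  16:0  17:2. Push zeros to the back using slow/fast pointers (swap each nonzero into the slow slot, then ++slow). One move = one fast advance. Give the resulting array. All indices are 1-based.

[4, 6, 8, 2, 0, 0, 0, 0, 0, 0, 0, 0, 0, 0, 0, 0, 0]

(s=1,f=1) a[fast]=4≠0 swap→a[1]=4 → slow++,fast++
(s=2,f=2) a[fast]=0 → fast++
(s=2,f=3) a[fast]=0 → fast++
(s=2,f=4) a[fast]=6≠0 swap→a[2]=6 → slow++,fast++
(s=3,f=5) a[fast]=0 → fast++
(s=3,f=6) a[fast]=0 → fast++
(s=3,f=7) a[fast]=0 → fast++
(s=3,f=8) a[fast]=0 → fast++
(s=3,f=9) a[fast]=0 → fast++
(s=3,f=10) a[fast]=0 → fast++
(s=3,f=11) a[fast]=0 → fast++
(s=3,f=12) a[fast]=0 → fast++
(s=3,f=13) a[fast]=0 → fast++
(s=3,f=14) a[fast]=0 → fast++
(s=3,f=15) a[fast]=8≠0 swap→a[3]=8 → slow++,fast++
(s=4,f=16) a[fast]=0 → fast++
(s=4,f=17) a[fast]=2≠0 swap→a[4]=2 → slow++,fast++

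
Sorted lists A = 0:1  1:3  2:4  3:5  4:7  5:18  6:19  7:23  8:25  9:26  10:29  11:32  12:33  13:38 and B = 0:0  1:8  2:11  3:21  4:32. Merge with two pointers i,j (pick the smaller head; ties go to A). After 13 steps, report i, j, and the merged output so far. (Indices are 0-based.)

i=9, j=4, merged so far=[0, 1, 3, 4, 5, 7, 8, 11, 18, 19, 21, 23, 25]

[i=0,j=0] A[i]=1>B[j]=0 take 0 → j++
[i=0,j=1] A[i]=1<=B[j]=8 take 1 → i++
[i=1,j=1] A[i]=3<=B[j]=8 take 3 → i++
[i=2,j=1] A[i]=4<=B[j]=8 take 4 → i++
[i=3,j=1] A[i]=5<=B[j]=8 take 5 → i++
[i=4,j=1] A[i]=7<=B[j]=8 take 7 → i++
[i=5,j=1] A[i]=18>B[j]=8 take 8 → j++
[i=5,j=2] A[i]=18>B[j]=11 take 11 → j++
[i=5,j=3] A[i]=18<=B[j]=21 take 18 → i++
[i=6,j=3] A[i]=19<=B[j]=21 take 19 → i++
[i=7,j=3] A[i]=23>B[j]=21 take 21 → j++
[i=7,j=4] A[i]=23<=B[j]=32 take 23 → i++
[i=8,j=4] A[i]=25<=B[j]=32 take 25 → i++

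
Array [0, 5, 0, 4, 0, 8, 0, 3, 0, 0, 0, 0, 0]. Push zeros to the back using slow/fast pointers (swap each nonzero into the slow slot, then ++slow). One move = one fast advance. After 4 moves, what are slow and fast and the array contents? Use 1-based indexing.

slow=3, fast=5, a=[5, 4, 0, 0, 0, 8, 0, 3, 0, 0, 0, 0, 0]

slow=1 fast=1: a[fast]=0, fast++
slow=1 fast=2: a[fast]=5≠0 swap→a[1]=5, slow++,fast++
slow=2 fast=3: a[fast]=0, fast++
slow=2 fast=4: a[fast]=4≠0 swap→a[2]=4, slow++,fast++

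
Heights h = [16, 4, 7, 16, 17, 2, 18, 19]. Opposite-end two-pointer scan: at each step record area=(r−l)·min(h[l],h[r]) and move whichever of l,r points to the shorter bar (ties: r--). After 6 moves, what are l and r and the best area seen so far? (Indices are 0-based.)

l=0 r=7: min(16,19)*7=112 best=112 *, l++
l=1 r=7: min(4,19)*6=24 best=112, l++
l=2 r=7: min(7,19)*5=35 best=112, l++
l=3 r=7: min(16,19)*4=64 best=112, l++
l=4 r=7: min(17,19)*3=51 best=112, l++
l=5 r=7: min(2,19)*2=4 best=112, l++

l=6, r=7, best area=112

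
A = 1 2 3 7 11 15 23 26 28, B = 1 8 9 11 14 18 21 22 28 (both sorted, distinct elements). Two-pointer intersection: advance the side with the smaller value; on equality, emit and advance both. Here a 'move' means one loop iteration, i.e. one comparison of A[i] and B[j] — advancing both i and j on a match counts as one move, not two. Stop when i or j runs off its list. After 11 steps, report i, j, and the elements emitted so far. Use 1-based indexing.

[i=1,j=1] 1==1 emit → i++,j++
[i=2,j=2] 2<8 → i++
[i=3,j=2] 3<8 → i++
[i=4,j=2] 7<8 → i++
[i=5,j=2] 11>8 → j++
[i=5,j=3] 11>9 → j++
[i=5,j=4] 11==11 emit → i++,j++
[i=6,j=5] 15>14 → j++
[i=6,j=6] 15<18 → i++
[i=7,j=6] 23>18 → j++
[i=7,j=7] 23>21 → j++

i=7, j=8, emitted=[1, 11]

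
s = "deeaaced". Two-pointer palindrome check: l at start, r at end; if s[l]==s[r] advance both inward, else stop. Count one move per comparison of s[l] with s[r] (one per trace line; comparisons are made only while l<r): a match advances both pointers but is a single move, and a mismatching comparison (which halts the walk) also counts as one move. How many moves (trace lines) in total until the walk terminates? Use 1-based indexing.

l=1 r=8: 'd'=='d', l++,r--
l=2 r=7: 'e'=='e', l++,r--
l=3 r=6: 'e'!='c', stop

3 moves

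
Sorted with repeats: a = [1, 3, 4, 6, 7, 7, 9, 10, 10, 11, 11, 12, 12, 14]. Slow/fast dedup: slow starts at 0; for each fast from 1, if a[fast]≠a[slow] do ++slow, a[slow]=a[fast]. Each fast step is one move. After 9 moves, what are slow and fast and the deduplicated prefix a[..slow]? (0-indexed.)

slow=7, fast=10, prefix=[1, 3, 4, 6, 7, 9, 10, 11]

slow=0 fast=1: a[fast]=3≠a[slow]=1 write a[1]=3, slow++,fast++
slow=1 fast=2: a[fast]=4≠a[slow]=3 write a[2]=4, slow++,fast++
slow=2 fast=3: a[fast]=6≠a[slow]=4 write a[3]=6, slow++,fast++
slow=3 fast=4: a[fast]=7≠a[slow]=6 write a[4]=7, slow++,fast++
slow=4 fast=5: a[fast]=7=a[slow] dup, fast++
slow=4 fast=6: a[fast]=9≠a[slow]=7 write a[5]=9, slow++,fast++
slow=5 fast=7: a[fast]=10≠a[slow]=9 write a[6]=10, slow++,fast++
slow=6 fast=8: a[fast]=10=a[slow] dup, fast++
slow=6 fast=9: a[fast]=11≠a[slow]=10 write a[7]=11, slow++,fast++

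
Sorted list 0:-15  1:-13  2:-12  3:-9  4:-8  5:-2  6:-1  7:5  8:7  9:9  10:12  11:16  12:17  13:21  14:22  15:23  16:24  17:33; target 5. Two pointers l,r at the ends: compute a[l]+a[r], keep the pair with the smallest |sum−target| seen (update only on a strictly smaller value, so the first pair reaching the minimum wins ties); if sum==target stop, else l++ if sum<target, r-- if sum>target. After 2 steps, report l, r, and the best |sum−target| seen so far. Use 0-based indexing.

l=0, r=15, best |Δ|=4

l=0 r=17: -15+33=18 d=13 *, r--
l=0 r=16: -15+24=9 d=4 *, r--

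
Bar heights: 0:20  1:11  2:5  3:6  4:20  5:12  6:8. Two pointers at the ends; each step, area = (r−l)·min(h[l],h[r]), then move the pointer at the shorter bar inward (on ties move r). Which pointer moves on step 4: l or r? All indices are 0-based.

l=0 r=6: min(20,8)*6=48 best=48 *, r--
l=0 r=5: min(20,12)*5=60 best=60 *, r--
l=0 r=4: min(20,20)*4=80 best=80 *, r--
l=0 r=3: min(20,6)*3=18 best=80, r--

r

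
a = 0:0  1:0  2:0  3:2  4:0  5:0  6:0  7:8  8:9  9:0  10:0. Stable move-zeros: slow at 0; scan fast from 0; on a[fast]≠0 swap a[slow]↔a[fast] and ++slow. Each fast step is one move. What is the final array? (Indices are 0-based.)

slow=0 fast=0: a[fast]=0, fast++
slow=0 fast=1: a[fast]=0, fast++
slow=0 fast=2: a[fast]=0, fast++
slow=0 fast=3: a[fast]=2≠0 swap→a[0]=2, slow++,fast++
slow=1 fast=4: a[fast]=0, fast++
slow=1 fast=5: a[fast]=0, fast++
slow=1 fast=6: a[fast]=0, fast++
slow=1 fast=7: a[fast]=8≠0 swap→a[1]=8, slow++,fast++
slow=2 fast=8: a[fast]=9≠0 swap→a[2]=9, slow++,fast++
slow=3 fast=9: a[fast]=0, fast++
slow=3 fast=10: a[fast]=0, fast++

[2, 8, 9, 0, 0, 0, 0, 0, 0, 0, 0]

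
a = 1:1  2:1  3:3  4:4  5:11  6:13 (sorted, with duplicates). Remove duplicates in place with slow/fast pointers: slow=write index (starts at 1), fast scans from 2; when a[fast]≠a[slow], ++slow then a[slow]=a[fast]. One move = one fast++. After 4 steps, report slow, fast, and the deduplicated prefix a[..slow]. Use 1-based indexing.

slow=4, fast=6, prefix=[1, 3, 4, 11]

(s=1,f=2) a[fast]=1=a[slow] dup → fast++
(s=1,f=3) a[fast]=3≠a[slow]=1 write a[2]=3 → slow++,fast++
(s=2,f=4) a[fast]=4≠a[slow]=3 write a[3]=4 → slow++,fast++
(s=3,f=5) a[fast]=11≠a[slow]=4 write a[4]=11 → slow++,fast++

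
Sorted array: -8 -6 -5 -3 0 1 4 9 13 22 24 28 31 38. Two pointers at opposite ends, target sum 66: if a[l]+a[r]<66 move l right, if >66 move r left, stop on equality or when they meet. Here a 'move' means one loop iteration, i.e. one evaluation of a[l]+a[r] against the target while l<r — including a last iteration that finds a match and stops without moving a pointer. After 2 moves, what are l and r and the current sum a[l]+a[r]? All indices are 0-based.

l=0 r=13: -8+38=30 <66, l++
l=1 r=13: -6+38=32 <66, l++

l=2, r=13, sum=33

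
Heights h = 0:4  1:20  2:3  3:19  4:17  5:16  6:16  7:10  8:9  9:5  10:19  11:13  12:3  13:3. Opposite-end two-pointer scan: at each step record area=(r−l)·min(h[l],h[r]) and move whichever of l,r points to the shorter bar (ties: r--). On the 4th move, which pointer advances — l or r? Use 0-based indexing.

r

l=0 r=13: min(4,3)*13=39 best=39 *, r--
l=0 r=12: min(4,3)*12=36 best=39, r--
l=0 r=11: min(4,13)*11=44 best=44 *, l++
l=1 r=11: min(20,13)*10=130 best=130 *, r--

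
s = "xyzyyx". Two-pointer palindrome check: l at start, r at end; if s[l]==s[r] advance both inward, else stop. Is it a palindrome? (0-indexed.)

not a palindrome (mismatch at 2,3)

l=0 r=5: 'x'=='x', l++,r--
l=1 r=4: 'y'=='y', l++,r--
l=2 r=3: 'z'!='y', stop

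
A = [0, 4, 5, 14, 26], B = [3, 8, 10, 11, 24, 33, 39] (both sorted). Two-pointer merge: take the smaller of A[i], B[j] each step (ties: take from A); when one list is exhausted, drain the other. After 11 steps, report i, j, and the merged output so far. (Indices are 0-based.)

i=5, j=6, merged so far=[0, 3, 4, 5, 8, 10, 11, 14, 24, 26, 33]

[i=0,j=0] A[i]=0<=B[j]=3 take 0 → i++
[i=1,j=0] A[i]=4>B[j]=3 take 3 → j++
[i=1,j=1] A[i]=4<=B[j]=8 take 4 → i++
[i=2,j=1] A[i]=5<=B[j]=8 take 5 → i++
[i=3,j=1] A[i]=14>B[j]=8 take 8 → j++
[i=3,j=2] A[i]=14>B[j]=10 take 10 → j++
[i=3,j=3] A[i]=14>B[j]=11 take 11 → j++
[i=3,j=4] A[i]=14<=B[j]=24 take 14 → i++
[i=4,j=4] A[i]=26>B[j]=24 take 24 → j++
[i=4,j=5] A[i]=26<=B[j]=33 take 26 → i++
[i=5,j=5] A done, take B[j]=33 → j++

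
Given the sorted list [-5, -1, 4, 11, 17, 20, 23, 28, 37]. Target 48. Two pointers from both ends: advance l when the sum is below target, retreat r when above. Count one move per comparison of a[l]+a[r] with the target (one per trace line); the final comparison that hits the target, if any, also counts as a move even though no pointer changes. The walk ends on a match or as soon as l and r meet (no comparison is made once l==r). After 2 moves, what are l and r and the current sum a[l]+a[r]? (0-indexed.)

l=0 r=8: -5+37=32 <48, l++
l=1 r=8: -1+37=36 <48, l++

l=2, r=8, sum=41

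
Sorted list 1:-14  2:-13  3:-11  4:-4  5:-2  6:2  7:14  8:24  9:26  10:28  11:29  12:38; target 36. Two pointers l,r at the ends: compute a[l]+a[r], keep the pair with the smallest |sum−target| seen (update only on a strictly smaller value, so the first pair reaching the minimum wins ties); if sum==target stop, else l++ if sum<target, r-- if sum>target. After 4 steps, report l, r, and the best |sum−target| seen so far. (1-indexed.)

l=5, r=12, best |Δ|=2

[1,12] -14+38=24 d=12 * → l++
[2,12] -13+38=25 d=11 * → l++
[3,12] -11+38=27 d=9 * → l++
[4,12] -4+38=34 d=2 * → l++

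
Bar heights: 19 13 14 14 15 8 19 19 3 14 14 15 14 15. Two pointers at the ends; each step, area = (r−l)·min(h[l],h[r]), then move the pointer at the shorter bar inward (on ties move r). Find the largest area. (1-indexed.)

l=1 r=14: min(19,15)*13=195 best=195 *, r--
l=1 r=13: min(19,14)*12=168 best=195, r--
l=1 r=12: min(19,15)*11=165 best=195, r--
l=1 r=11: min(19,14)*10=140 best=195, r--
l=1 r=10: min(19,14)*9=126 best=195, r--
l=1 r=9: min(19,3)*8=24 best=195, r--
l=1 r=8: min(19,19)*7=133 best=195, r--
l=1 r=7: min(19,19)*6=114 best=195, r--
l=1 r=6: min(19,8)*5=40 best=195, r--
l=1 r=5: min(19,15)*4=60 best=195, r--
l=1 r=4: min(19,14)*3=42 best=195, r--
l=1 r=3: min(19,14)*2=28 best=195, r--
l=1 r=2: min(19,13)*1=13 best=195, r--

max area = 195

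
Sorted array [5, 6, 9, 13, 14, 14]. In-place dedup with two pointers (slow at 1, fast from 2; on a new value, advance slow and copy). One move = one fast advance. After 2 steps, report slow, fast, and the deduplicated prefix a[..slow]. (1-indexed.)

slow=3, fast=4, prefix=[5, 6, 9]

slow=1 fast=2: a[fast]=6≠a[slow]=5 write a[2]=6, slow++,fast++
slow=2 fast=3: a[fast]=9≠a[slow]=6 write a[3]=9, slow++,fast++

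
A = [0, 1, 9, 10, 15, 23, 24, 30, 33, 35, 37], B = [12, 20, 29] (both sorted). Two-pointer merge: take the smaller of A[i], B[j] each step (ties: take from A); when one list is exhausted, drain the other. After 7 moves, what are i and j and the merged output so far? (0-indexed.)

i=5, j=2, merged so far=[0, 1, 9, 10, 12, 15, 20]

[i=0,j=0] A[i]=0<=B[j]=12 take 0 → i++
[i=1,j=0] A[i]=1<=B[j]=12 take 1 → i++
[i=2,j=0] A[i]=9<=B[j]=12 take 9 → i++
[i=3,j=0] A[i]=10<=B[j]=12 take 10 → i++
[i=4,j=0] A[i]=15>B[j]=12 take 12 → j++
[i=4,j=1] A[i]=15<=B[j]=20 take 15 → i++
[i=5,j=1] A[i]=23>B[j]=20 take 20 → j++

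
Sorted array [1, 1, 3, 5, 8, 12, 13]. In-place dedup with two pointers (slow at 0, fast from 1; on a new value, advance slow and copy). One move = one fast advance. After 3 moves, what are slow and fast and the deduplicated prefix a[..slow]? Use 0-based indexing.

slow=2, fast=4, prefix=[1, 3, 5]

(s=0,f=1) a[fast]=1=a[slow] dup → fast++
(s=0,f=2) a[fast]=3≠a[slow]=1 write a[1]=3 → slow++,fast++
(s=1,f=3) a[fast]=5≠a[slow]=3 write a[2]=5 → slow++,fast++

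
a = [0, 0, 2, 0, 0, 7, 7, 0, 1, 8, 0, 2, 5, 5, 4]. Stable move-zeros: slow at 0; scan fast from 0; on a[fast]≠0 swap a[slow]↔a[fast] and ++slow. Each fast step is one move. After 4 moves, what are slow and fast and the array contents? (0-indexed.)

slow=1, fast=4, a=[2, 0, 0, 0, 0, 7, 7, 0, 1, 8, 0, 2, 5, 5, 4]

slow=0 fast=0: a[fast]=0, fast++
slow=0 fast=1: a[fast]=0, fast++
slow=0 fast=2: a[fast]=2≠0 swap→a[0]=2, slow++,fast++
slow=1 fast=3: a[fast]=0, fast++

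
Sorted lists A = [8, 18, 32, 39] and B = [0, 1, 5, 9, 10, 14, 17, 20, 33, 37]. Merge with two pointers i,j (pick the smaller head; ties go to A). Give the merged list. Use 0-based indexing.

[0, 1, 5, 8, 9, 10, 14, 17, 18, 20, 32, 33, 37, 39]

i=0 j=0: A[i]=8>B[j]=0 take 0, j++
i=0 j=1: A[i]=8>B[j]=1 take 1, j++
i=0 j=2: A[i]=8>B[j]=5 take 5, j++
i=0 j=3: A[i]=8<=B[j]=9 take 8, i++
i=1 j=3: A[i]=18>B[j]=9 take 9, j++
i=1 j=4: A[i]=18>B[j]=10 take 10, j++
i=1 j=5: A[i]=18>B[j]=14 take 14, j++
i=1 j=6: A[i]=18>B[j]=17 take 17, j++
i=1 j=7: A[i]=18<=B[j]=20 take 18, i++
i=2 j=7: A[i]=32>B[j]=20 take 20, j++
i=2 j=8: A[i]=32<=B[j]=33 take 32, i++
i=3 j=8: A[i]=39>B[j]=33 take 33, j++
i=3 j=9: A[i]=39>B[j]=37 take 37, j++
i=3 j=10: B done, take A[i]=39, i++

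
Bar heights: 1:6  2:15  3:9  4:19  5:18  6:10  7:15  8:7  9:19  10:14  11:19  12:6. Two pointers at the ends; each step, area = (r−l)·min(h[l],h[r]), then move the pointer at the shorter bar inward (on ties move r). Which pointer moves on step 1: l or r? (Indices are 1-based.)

l=1 r=12: min(6,6)*11=66 best=66 *, r--

r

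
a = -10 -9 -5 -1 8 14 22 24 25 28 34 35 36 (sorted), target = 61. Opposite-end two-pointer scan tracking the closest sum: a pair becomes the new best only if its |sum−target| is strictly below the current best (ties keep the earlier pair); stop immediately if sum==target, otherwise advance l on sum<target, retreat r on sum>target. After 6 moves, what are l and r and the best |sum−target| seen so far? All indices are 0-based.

l=6, r=12, best |Δ|=11

[0,12] -10+36=26 d=35 * → l++
[1,12] -9+36=27 d=34 * → l++
[2,12] -5+36=31 d=30 * → l++
[3,12] -1+36=35 d=26 * → l++
[4,12] 8+36=44 d=17 * → l++
[5,12] 14+36=50 d=11 * → l++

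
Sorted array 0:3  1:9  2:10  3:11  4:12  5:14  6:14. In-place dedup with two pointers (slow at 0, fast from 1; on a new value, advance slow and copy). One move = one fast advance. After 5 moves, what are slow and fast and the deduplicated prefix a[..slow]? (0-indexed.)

(s=0,f=1) a[fast]=9≠a[slow]=3 write a[1]=9 → slow++,fast++
(s=1,f=2) a[fast]=10≠a[slow]=9 write a[2]=10 → slow++,fast++
(s=2,f=3) a[fast]=11≠a[slow]=10 write a[3]=11 → slow++,fast++
(s=3,f=4) a[fast]=12≠a[slow]=11 write a[4]=12 → slow++,fast++
(s=4,f=5) a[fast]=14≠a[slow]=12 write a[5]=14 → slow++,fast++

slow=5, fast=6, prefix=[3, 9, 10, 11, 12, 14]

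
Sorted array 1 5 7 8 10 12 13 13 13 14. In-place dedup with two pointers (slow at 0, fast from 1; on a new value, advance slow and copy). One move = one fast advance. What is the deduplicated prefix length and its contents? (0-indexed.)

slow=0 fast=1: a[fast]=5≠a[slow]=1 write a[1]=5, slow++,fast++
slow=1 fast=2: a[fast]=7≠a[slow]=5 write a[2]=7, slow++,fast++
slow=2 fast=3: a[fast]=8≠a[slow]=7 write a[3]=8, slow++,fast++
slow=3 fast=4: a[fast]=10≠a[slow]=8 write a[4]=10, slow++,fast++
slow=4 fast=5: a[fast]=12≠a[slow]=10 write a[5]=12, slow++,fast++
slow=5 fast=6: a[fast]=13≠a[slow]=12 write a[6]=13, slow++,fast++
slow=6 fast=7: a[fast]=13=a[slow] dup, fast++
slow=6 fast=8: a[fast]=13=a[slow] dup, fast++
slow=6 fast=9: a[fast]=14≠a[slow]=13 write a[7]=14, slow++,fast++

length 8; prefix = [1, 5, 7, 8, 10, 12, 13, 14]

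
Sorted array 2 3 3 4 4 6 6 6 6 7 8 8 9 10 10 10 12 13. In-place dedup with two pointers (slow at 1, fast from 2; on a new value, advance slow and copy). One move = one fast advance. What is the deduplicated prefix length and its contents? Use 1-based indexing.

length 10; prefix = [2, 3, 4, 6, 7, 8, 9, 10, 12, 13]

(s=1,f=2) a[fast]=3≠a[slow]=2 write a[2]=3 → slow++,fast++
(s=2,f=3) a[fast]=3=a[slow] dup → fast++
(s=2,f=4) a[fast]=4≠a[slow]=3 write a[3]=4 → slow++,fast++
(s=3,f=5) a[fast]=4=a[slow] dup → fast++
(s=3,f=6) a[fast]=6≠a[slow]=4 write a[4]=6 → slow++,fast++
(s=4,f=7) a[fast]=6=a[slow] dup → fast++
(s=4,f=8) a[fast]=6=a[slow] dup → fast++
(s=4,f=9) a[fast]=6=a[slow] dup → fast++
(s=4,f=10) a[fast]=7≠a[slow]=6 write a[5]=7 → slow++,fast++
(s=5,f=11) a[fast]=8≠a[slow]=7 write a[6]=8 → slow++,fast++
(s=6,f=12) a[fast]=8=a[slow] dup → fast++
(s=6,f=13) a[fast]=9≠a[slow]=8 write a[7]=9 → slow++,fast++
(s=7,f=14) a[fast]=10≠a[slow]=9 write a[8]=10 → slow++,fast++
(s=8,f=15) a[fast]=10=a[slow] dup → fast++
(s=8,f=16) a[fast]=10=a[slow] dup → fast++
(s=8,f=17) a[fast]=12≠a[slow]=10 write a[9]=12 → slow++,fast++
(s=9,f=18) a[fast]=13≠a[slow]=12 write a[10]=13 → slow++,fast++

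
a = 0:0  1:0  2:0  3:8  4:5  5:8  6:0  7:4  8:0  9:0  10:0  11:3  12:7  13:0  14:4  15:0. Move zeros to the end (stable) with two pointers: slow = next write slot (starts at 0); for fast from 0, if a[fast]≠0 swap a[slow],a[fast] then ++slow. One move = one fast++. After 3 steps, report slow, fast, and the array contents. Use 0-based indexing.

slow=0, fast=3, a=[0, 0, 0, 8, 5, 8, 0, 4, 0, 0, 0, 3, 7, 0, 4, 0]

(s=0,f=0) a[fast]=0 → fast++
(s=0,f=1) a[fast]=0 → fast++
(s=0,f=2) a[fast]=0 → fast++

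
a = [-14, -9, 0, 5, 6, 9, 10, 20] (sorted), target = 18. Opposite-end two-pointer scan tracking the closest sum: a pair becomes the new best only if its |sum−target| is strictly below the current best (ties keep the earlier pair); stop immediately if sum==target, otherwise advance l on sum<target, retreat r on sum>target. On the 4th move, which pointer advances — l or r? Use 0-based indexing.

l=0 r=7: -14+20=6 d=12 *, l++
l=1 r=7: -9+20=11 d=7 *, l++
l=2 r=7: 0+20=20 d=2 *, r--
l=2 r=6: 0+10=10 d=8, l++

l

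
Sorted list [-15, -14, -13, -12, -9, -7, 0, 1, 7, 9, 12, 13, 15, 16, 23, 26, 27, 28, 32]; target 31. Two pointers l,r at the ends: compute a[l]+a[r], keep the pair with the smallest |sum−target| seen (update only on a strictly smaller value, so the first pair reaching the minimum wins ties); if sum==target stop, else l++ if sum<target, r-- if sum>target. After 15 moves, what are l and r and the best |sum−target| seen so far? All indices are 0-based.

[0,18] -15+32=17 d=14 * → l++
[1,18] -14+32=18 d=13 * → l++
[2,18] -13+32=19 d=12 * → l++
[3,18] -12+32=20 d=11 * → l++
[4,18] -9+32=23 d=8 * → l++
[5,18] -7+32=25 d=6 * → l++
[6,18] 0+32=32 d=1 * → r--
[6,17] 0+28=28 d=3 → l++
[7,17] 1+28=29 d=2 → l++
[8,17] 7+28=35 d=4 → r--
[8,16] 7+27=34 d=3 → r--
[8,15] 7+26=33 d=2 → r--
[8,14] 7+23=30 d=1 → l++
[9,14] 9+23=32 d=1 → r--
[9,13] 9+16=25 d=6 → l++

l=10, r=13, best |Δ|=1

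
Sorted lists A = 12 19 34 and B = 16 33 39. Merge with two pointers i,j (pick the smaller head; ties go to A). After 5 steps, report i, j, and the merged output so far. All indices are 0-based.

i=3, j=2, merged so far=[12, 16, 19, 33, 34]

[i=0,j=0] A[i]=12<=B[j]=16 take 12 → i++
[i=1,j=0] A[i]=19>B[j]=16 take 16 → j++
[i=1,j=1] A[i]=19<=B[j]=33 take 19 → i++
[i=2,j=1] A[i]=34>B[j]=33 take 33 → j++
[i=2,j=2] A[i]=34<=B[j]=39 take 34 → i++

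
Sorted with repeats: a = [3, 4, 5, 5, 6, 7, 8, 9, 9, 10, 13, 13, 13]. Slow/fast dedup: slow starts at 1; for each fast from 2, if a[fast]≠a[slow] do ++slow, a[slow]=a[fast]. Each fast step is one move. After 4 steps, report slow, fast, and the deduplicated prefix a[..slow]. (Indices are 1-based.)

slow=4, fast=6, prefix=[3, 4, 5, 6]

slow=1 fast=2: a[fast]=4≠a[slow]=3 write a[2]=4, slow++,fast++
slow=2 fast=3: a[fast]=5≠a[slow]=4 write a[3]=5, slow++,fast++
slow=3 fast=4: a[fast]=5=a[slow] dup, fast++
slow=3 fast=5: a[fast]=6≠a[slow]=5 write a[4]=6, slow++,fast++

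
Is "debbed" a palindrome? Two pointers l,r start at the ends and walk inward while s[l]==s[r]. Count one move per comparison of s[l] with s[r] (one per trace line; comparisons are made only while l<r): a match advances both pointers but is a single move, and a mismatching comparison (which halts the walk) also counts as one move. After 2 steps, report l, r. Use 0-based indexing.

[0,5] 'd'=='d' → l++,r--
[1,4] 'e'=='e' → l++,r--

l=2, r=3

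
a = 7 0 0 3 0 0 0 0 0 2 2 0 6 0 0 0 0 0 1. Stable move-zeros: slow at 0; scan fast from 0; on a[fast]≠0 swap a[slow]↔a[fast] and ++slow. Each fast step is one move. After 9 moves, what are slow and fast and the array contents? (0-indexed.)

(s=0,f=0) a[fast]=7≠0 swap→a[0]=7 → slow++,fast++
(s=1,f=1) a[fast]=0 → fast++
(s=1,f=2) a[fast]=0 → fast++
(s=1,f=3) a[fast]=3≠0 swap→a[1]=3 → slow++,fast++
(s=2,f=4) a[fast]=0 → fast++
(s=2,f=5) a[fast]=0 → fast++
(s=2,f=6) a[fast]=0 → fast++
(s=2,f=7) a[fast]=0 → fast++
(s=2,f=8) a[fast]=0 → fast++

slow=2, fast=9, a=[7, 3, 0, 0, 0, 0, 0, 0, 0, 2, 2, 0, 6, 0, 0, 0, 0, 0, 1]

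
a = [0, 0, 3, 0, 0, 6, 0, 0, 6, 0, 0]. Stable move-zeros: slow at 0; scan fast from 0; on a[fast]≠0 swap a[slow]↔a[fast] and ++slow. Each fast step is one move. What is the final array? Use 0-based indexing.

slow=0 fast=0: a[fast]=0, fast++
slow=0 fast=1: a[fast]=0, fast++
slow=0 fast=2: a[fast]=3≠0 swap→a[0]=3, slow++,fast++
slow=1 fast=3: a[fast]=0, fast++
slow=1 fast=4: a[fast]=0, fast++
slow=1 fast=5: a[fast]=6≠0 swap→a[1]=6, slow++,fast++
slow=2 fast=6: a[fast]=0, fast++
slow=2 fast=7: a[fast]=0, fast++
slow=2 fast=8: a[fast]=6≠0 swap→a[2]=6, slow++,fast++
slow=3 fast=9: a[fast]=0, fast++
slow=3 fast=10: a[fast]=0, fast++

[3, 6, 6, 0, 0, 0, 0, 0, 0, 0, 0]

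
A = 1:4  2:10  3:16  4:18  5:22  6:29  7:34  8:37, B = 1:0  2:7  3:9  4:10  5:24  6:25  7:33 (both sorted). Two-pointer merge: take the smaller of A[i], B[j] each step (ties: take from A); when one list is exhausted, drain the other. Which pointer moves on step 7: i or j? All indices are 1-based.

[i=1,j=1] A[i]=4>B[j]=0 take 0 → j++
[i=1,j=2] A[i]=4<=B[j]=7 take 4 → i++
[i=2,j=2] A[i]=10>B[j]=7 take 7 → j++
[i=2,j=3] A[i]=10>B[j]=9 take 9 → j++
[i=2,j=4] A[i]=10<=B[j]=10 take 10 → i++
[i=3,j=4] A[i]=16>B[j]=10 take 10 → j++
[i=3,j=5] A[i]=16<=B[j]=24 take 16 → i++

i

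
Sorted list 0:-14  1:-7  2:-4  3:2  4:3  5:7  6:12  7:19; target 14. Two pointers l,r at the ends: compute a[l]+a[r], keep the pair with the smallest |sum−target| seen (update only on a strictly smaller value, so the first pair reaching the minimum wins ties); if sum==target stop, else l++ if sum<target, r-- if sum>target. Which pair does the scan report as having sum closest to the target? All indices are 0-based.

l=0 r=7: -14+19=5 d=9 *, l++
l=1 r=7: -7+19=12 d=2 *, l++
l=2 r=7: -4+19=15 d=1 *, r--
l=2 r=6: -4+12=8 d=6, l++
l=3 r=6: 2+12=14 d=0 *, stop

pair (2, 12) with sum 14 (|Δ|=0)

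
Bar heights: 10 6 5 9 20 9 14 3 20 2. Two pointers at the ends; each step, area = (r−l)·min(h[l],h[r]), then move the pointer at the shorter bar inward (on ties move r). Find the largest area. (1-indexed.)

[1,10] min(10,2)*9=18 best=18 * → r--
[1,9] min(10,20)*8=80 best=80 * → l++
[2,9] min(6,20)*7=42 best=80 → l++
[3,9] min(5,20)*6=30 best=80 → l++
[4,9] min(9,20)*5=45 best=80 → l++
[5,9] min(20,20)*4=80 best=80 → r--
[5,8] min(20,3)*3=9 best=80 → r--
[5,7] min(20,14)*2=28 best=80 → r--
[5,6] min(20,9)*1=9 best=80 → r--

max area = 80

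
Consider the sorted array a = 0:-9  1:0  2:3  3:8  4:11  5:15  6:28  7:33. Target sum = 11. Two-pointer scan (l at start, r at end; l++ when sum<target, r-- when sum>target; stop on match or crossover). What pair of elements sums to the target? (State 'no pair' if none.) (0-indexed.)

[0,7] -9+33=24 >11 → r--
[0,6] -9+28=19 >11 → r--
[0,5] -9+15=6 <11 → l++
[1,5] 0+15=15 >11 → r--
[1,4] 0+11=11 → found

(0, 11)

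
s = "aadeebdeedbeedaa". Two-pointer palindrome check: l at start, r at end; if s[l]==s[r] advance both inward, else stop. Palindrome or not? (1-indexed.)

l=1 r=16: 'a'=='a', l++,r--
l=2 r=15: 'a'=='a', l++,r--
l=3 r=14: 'd'=='d', l++,r--
l=4 r=13: 'e'=='e', l++,r--
l=5 r=12: 'e'=='e', l++,r--
l=6 r=11: 'b'=='b', l++,r--
l=7 r=10: 'd'=='d', l++,r--
l=8 r=9: 'e'=='e', l++,r--

palindrome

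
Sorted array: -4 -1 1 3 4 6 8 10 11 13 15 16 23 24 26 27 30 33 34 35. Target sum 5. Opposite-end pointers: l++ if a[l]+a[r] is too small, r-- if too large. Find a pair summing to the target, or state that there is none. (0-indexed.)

(-1, 6)

[0,19] -4+35=31 >5 → r--
[0,18] -4+34=30 >5 → r--
[0,17] -4+33=29 >5 → r--
[0,16] -4+30=26 >5 → r--
[0,15] -4+27=23 >5 → r--
[0,14] -4+26=22 >5 → r--
[0,13] -4+24=20 >5 → r--
[0,12] -4+23=19 >5 → r--
[0,11] -4+16=12 >5 → r--
[0,10] -4+15=11 >5 → r--
[0,9] -4+13=9 >5 → r--
[0,8] -4+11=7 >5 → r--
[0,7] -4+10=6 >5 → r--
[0,6] -4+8=4 <5 → l++
[1,6] -1+8=7 >5 → r--
[1,5] -1+6=5 → found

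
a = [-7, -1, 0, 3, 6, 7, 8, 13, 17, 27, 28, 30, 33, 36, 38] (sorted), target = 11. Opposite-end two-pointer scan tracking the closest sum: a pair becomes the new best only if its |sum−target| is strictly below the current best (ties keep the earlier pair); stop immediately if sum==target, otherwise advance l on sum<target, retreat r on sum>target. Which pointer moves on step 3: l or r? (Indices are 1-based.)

r

l=1 r=15: -7+38=31 d=20 *, r--
l=1 r=14: -7+36=29 d=18 *, r--
l=1 r=13: -7+33=26 d=15 *, r--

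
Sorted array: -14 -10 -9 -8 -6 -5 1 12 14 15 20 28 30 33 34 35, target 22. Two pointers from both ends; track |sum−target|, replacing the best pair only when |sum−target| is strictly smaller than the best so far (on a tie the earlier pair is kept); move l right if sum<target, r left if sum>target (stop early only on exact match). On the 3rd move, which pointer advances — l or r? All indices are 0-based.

[0,15] -14+35=21 d=1 * → l++
[1,15] -10+35=25 d=3 → r--
[1,14] -10+34=24 d=2 → r--

r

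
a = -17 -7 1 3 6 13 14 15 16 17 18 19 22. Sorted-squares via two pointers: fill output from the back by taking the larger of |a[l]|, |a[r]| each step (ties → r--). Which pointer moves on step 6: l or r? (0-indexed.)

[0,12] |-17|<=|22| out[12]=484 → r--
[0,11] |-17|<=|19| out[11]=361 → r--
[0,10] |-17|<=|18| out[10]=324 → r--
[0,9] |-17|<=|17| out[9]=289 → r--
[0,8] |-17|>|16| out[8]=289 → l++
[1,8] |-7|<=|16| out[7]=256 → r--

r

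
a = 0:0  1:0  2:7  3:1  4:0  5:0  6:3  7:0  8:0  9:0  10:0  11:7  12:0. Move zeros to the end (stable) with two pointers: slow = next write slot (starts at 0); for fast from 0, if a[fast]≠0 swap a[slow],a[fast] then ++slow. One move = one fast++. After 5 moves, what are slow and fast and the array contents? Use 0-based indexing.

(s=0,f=0) a[fast]=0 → fast++
(s=0,f=1) a[fast]=0 → fast++
(s=0,f=2) a[fast]=7≠0 swap→a[0]=7 → slow++,fast++
(s=1,f=3) a[fast]=1≠0 swap→a[1]=1 → slow++,fast++
(s=2,f=4) a[fast]=0 → fast++

slow=2, fast=5, a=[7, 1, 0, 0, 0, 0, 3, 0, 0, 0, 0, 7, 0]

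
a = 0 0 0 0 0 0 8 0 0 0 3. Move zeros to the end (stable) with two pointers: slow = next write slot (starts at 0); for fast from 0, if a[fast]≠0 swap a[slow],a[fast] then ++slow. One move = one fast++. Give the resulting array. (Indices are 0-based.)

slow=0 fast=0: a[fast]=0, fast++
slow=0 fast=1: a[fast]=0, fast++
slow=0 fast=2: a[fast]=0, fast++
slow=0 fast=3: a[fast]=0, fast++
slow=0 fast=4: a[fast]=0, fast++
slow=0 fast=5: a[fast]=0, fast++
slow=0 fast=6: a[fast]=8≠0 swap→a[0]=8, slow++,fast++
slow=1 fast=7: a[fast]=0, fast++
slow=1 fast=8: a[fast]=0, fast++
slow=1 fast=9: a[fast]=0, fast++
slow=1 fast=10: a[fast]=3≠0 swap→a[1]=3, slow++,fast++

[8, 3, 0, 0, 0, 0, 0, 0, 0, 0, 0]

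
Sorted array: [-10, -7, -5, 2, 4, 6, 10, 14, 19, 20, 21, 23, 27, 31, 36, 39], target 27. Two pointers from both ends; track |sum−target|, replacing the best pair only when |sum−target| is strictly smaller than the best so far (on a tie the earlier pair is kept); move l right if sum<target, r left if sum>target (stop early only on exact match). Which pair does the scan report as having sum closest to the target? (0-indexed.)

pair (4, 23) with sum 27 (|Δ|=0)

l=0 r=15: -10+39=29 d=2 *, r--
l=0 r=14: -10+36=26 d=1 *, l++
l=1 r=14: -7+36=29 d=2, r--
l=1 r=13: -7+31=24 d=3, l++
l=2 r=13: -5+31=26 d=1, l++
l=3 r=13: 2+31=33 d=6, r--
l=3 r=12: 2+27=29 d=2, r--
l=3 r=11: 2+23=25 d=2, l++
l=4 r=11: 4+23=27 d=0 *, stop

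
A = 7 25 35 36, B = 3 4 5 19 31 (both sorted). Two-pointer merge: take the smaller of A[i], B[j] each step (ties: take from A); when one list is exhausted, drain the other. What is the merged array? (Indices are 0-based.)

[3, 4, 5, 7, 19, 25, 31, 35, 36]

i=0 j=0: A[i]=7>B[j]=3 take 3, j++
i=0 j=1: A[i]=7>B[j]=4 take 4, j++
i=0 j=2: A[i]=7>B[j]=5 take 5, j++
i=0 j=3: A[i]=7<=B[j]=19 take 7, i++
i=1 j=3: A[i]=25>B[j]=19 take 19, j++
i=1 j=4: A[i]=25<=B[j]=31 take 25, i++
i=2 j=4: A[i]=35>B[j]=31 take 31, j++
i=2 j=5: B done, take A[i]=35, i++
i=3 j=5: B done, take A[i]=36, i++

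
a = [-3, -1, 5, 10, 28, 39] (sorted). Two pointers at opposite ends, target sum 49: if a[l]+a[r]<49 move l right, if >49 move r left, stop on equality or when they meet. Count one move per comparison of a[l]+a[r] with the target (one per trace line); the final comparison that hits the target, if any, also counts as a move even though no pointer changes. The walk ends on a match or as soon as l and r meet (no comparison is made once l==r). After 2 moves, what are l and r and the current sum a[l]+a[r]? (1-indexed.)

[1,6] -3+39=36 <49 → l++
[2,6] -1+39=38 <49 → l++

l=3, r=6, sum=44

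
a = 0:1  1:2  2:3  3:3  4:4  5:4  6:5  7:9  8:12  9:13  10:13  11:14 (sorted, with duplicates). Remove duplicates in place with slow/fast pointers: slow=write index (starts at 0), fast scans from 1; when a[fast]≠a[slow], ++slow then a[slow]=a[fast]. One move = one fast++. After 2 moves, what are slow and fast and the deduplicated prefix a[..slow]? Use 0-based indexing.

slow=0 fast=1: a[fast]=2≠a[slow]=1 write a[1]=2, slow++,fast++
slow=1 fast=2: a[fast]=3≠a[slow]=2 write a[2]=3, slow++,fast++

slow=2, fast=3, prefix=[1, 2, 3]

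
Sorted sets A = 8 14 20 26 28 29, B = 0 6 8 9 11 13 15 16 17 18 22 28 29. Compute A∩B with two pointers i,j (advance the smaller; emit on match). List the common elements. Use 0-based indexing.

i=0 j=0: 8>0, j++
i=0 j=1: 8>6, j++
i=0 j=2: 8==8 emit, i++,j++
i=1 j=3: 14>9, j++
i=1 j=4: 14>11, j++
i=1 j=5: 14>13, j++
i=1 j=6: 14<15, i++
i=2 j=6: 20>15, j++
i=2 j=7: 20>16, j++
i=2 j=8: 20>17, j++
i=2 j=9: 20>18, j++
i=2 j=10: 20<22, i++
i=3 j=10: 26>22, j++
i=3 j=11: 26<28, i++
i=4 j=11: 28==28 emit, i++,j++
i=5 j=12: 29==29 emit, i++,j++

intersection = [8, 28, 29]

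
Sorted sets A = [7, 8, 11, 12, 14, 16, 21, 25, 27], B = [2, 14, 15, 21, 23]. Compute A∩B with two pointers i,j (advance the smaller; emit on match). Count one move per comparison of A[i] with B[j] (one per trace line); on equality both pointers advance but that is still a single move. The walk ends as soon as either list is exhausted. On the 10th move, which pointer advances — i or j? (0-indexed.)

i=0 j=0: 7>2, j++
i=0 j=1: 7<14, i++
i=1 j=1: 8<14, i++
i=2 j=1: 11<14, i++
i=3 j=1: 12<14, i++
i=4 j=1: 14==14 emit, i++,j++
i=5 j=2: 16>15, j++
i=5 j=3: 16<21, i++
i=6 j=3: 21==21 emit, i++,j++
i=7 j=4: 25>23, j++

j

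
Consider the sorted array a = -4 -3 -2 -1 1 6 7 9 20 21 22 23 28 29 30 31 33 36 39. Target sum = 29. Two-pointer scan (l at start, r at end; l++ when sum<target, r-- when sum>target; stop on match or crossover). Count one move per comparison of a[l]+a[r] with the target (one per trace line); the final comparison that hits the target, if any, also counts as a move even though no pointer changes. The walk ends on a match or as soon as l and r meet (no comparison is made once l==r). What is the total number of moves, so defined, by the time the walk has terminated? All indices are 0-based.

3 moves

l=0 r=18: -4+39=35 >29, r--
l=0 r=17: -4+36=32 >29, r--
l=0 r=16: -4+33=29, found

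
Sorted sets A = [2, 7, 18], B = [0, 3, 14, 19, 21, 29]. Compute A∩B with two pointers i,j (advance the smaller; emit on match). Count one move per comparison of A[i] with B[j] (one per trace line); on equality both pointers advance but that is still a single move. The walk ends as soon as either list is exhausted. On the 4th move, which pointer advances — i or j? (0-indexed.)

i

[i=0,j=0] 2>0 → j++
[i=0,j=1] 2<3 → i++
[i=1,j=1] 7>3 → j++
[i=1,j=2] 7<14 → i++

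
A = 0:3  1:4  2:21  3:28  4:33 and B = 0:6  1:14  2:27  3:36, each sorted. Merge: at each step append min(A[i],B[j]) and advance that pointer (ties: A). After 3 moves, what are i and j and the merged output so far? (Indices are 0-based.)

i=2, j=1, merged so far=[3, 4, 6]

[i=0,j=0] A[i]=3<=B[j]=6 take 3 → i++
[i=1,j=0] A[i]=4<=B[j]=6 take 4 → i++
[i=2,j=0] A[i]=21>B[j]=6 take 6 → j++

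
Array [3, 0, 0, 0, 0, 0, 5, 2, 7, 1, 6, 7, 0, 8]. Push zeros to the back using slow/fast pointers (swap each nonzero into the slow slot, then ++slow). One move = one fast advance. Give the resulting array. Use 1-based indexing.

[3, 5, 2, 7, 1, 6, 7, 8, 0, 0, 0, 0, 0, 0]

slow=1 fast=1: a[fast]=3≠0 swap→a[1]=3, slow++,fast++
slow=2 fast=2: a[fast]=0, fast++
slow=2 fast=3: a[fast]=0, fast++
slow=2 fast=4: a[fast]=0, fast++
slow=2 fast=5: a[fast]=0, fast++
slow=2 fast=6: a[fast]=0, fast++
slow=2 fast=7: a[fast]=5≠0 swap→a[2]=5, slow++,fast++
slow=3 fast=8: a[fast]=2≠0 swap→a[3]=2, slow++,fast++
slow=4 fast=9: a[fast]=7≠0 swap→a[4]=7, slow++,fast++
slow=5 fast=10: a[fast]=1≠0 swap→a[5]=1, slow++,fast++
slow=6 fast=11: a[fast]=6≠0 swap→a[6]=6, slow++,fast++
slow=7 fast=12: a[fast]=7≠0 swap→a[7]=7, slow++,fast++
slow=8 fast=13: a[fast]=0, fast++
slow=8 fast=14: a[fast]=8≠0 swap→a[8]=8, slow++,fast++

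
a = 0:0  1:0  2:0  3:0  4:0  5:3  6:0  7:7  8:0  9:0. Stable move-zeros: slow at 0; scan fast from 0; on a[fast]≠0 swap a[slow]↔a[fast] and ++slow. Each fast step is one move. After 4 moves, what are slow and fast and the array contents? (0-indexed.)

slow=0, fast=4, a=[0, 0, 0, 0, 0, 3, 0, 7, 0, 0]

(s=0,f=0) a[fast]=0 → fast++
(s=0,f=1) a[fast]=0 → fast++
(s=0,f=2) a[fast]=0 → fast++
(s=0,f=3) a[fast]=0 → fast++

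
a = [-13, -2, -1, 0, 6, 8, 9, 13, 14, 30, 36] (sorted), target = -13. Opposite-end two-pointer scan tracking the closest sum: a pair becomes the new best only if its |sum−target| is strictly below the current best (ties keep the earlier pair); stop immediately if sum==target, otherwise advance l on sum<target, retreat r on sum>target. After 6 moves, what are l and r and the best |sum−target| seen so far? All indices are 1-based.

l=1 r=11: -13+36=23 d=36 *, r--
l=1 r=10: -13+30=17 d=30 *, r--
l=1 r=9: -13+14=1 d=14 *, r--
l=1 r=8: -13+13=0 d=13 *, r--
l=1 r=7: -13+9=-4 d=9 *, r--
l=1 r=6: -13+8=-5 d=8 *, r--

l=1, r=5, best |Δ|=8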